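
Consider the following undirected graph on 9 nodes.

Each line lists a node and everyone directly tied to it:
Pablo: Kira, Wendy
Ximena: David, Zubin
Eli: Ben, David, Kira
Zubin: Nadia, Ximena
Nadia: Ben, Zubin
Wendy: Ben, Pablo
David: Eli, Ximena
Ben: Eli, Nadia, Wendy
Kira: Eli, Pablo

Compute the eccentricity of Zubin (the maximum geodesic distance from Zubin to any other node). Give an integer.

4

Distances from Zubin: Ben:2, David:2, Eli:3, Kira:4, Nadia:1, Pablo:4, Wendy:3, Ximena:1.
The largest is 4 (to Kira and Pablo), so the eccentricity of Zubin is 4.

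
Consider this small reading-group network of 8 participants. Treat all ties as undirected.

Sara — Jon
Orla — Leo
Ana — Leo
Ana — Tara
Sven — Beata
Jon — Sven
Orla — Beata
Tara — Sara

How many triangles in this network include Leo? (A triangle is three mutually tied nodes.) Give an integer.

Leo's neighbors are Ana and Orla, but none of them are tied to each other, so no triangle contains Leo.

0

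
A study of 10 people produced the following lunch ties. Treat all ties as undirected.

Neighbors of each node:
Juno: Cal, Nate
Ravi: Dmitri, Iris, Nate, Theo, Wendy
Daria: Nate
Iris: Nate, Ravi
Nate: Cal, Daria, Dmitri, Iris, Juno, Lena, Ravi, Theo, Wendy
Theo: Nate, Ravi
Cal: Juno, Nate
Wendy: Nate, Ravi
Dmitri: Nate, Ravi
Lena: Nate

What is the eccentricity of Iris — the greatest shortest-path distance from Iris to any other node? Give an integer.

Distances from Iris: Cal:2, Daria:2, Dmitri:2, Juno:2, Lena:2, Nate:1, Ravi:1, Theo:2, Wendy:2.
The largest is 2 (to Theo, Daria, Dmitri, Cal, Lena, Juno, and Wendy), so the eccentricity of Iris is 2.

2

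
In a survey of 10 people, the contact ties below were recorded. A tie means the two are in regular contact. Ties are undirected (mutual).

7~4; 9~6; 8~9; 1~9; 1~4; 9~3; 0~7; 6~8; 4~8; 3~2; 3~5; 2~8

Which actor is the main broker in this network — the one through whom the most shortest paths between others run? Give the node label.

Unnormalized betweenness of each node: 0:0, 1:7/2, 2:3, 3:53/6, 4:89/6, 5:0, 6:0, 7:8, 8:41/3, 9:67/6.
4 has the largest value, 89/6, making it the main broker — the node through which the most shortest paths run.

4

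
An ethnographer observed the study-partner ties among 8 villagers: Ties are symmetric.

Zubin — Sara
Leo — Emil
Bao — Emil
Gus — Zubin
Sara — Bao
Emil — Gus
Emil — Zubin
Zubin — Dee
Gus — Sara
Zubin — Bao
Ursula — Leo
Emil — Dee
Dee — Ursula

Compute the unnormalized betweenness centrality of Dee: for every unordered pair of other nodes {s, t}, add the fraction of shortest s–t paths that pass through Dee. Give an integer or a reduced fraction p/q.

23/6

Pairs whose geodesics pass through Dee — Ursula–Sara: 1; Ursula–Emil: 1/2; Ursula–Gus: 2/3; Ursula–Bao: 2/3; Ursula–Zubin: 1.
All other pairs contribute 0.
Summing the contributions gives betweenness(Dee) = 23/6.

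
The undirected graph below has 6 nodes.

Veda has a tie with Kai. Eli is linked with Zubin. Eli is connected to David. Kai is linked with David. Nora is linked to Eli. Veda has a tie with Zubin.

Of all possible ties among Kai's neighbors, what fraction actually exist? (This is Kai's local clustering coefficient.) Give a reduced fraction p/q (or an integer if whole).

0

Kai's neighbors: David and Veda (k = 2).
Possible neighbor pairs: C(2,2) = 1. Edges among them: none → e = 0.
Clustering(Kai) = 0/1.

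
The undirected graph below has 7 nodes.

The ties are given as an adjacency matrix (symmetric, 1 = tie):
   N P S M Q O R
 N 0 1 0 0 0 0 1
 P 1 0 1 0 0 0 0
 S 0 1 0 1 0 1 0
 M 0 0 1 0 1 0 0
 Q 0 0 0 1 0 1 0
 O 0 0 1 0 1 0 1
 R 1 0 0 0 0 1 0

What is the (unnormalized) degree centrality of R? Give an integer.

2

R is directly tied to N and O. That is 2 neighbors, so the degree of R is 2.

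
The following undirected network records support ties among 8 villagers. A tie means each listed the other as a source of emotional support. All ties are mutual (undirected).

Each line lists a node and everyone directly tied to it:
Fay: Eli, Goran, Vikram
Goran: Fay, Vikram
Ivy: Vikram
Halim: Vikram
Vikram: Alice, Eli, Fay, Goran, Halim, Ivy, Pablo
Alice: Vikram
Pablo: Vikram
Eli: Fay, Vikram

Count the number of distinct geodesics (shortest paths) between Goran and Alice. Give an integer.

1

The shortest distance is 2, and the only length-2 path is Goran–Vikram–Alice. So there is exactly 1 shortest path.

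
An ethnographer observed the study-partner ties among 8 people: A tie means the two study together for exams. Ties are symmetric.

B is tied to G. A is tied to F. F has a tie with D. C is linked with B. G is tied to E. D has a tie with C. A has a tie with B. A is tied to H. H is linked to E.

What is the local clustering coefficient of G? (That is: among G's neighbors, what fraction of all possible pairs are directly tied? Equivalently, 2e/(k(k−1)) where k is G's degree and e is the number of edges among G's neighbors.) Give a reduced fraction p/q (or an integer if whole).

G's neighbors: B and E (k = 2).
Possible neighbor pairs: C(2,2) = 1. Edges among them: none → e = 0.
Clustering(G) = 0/1.

0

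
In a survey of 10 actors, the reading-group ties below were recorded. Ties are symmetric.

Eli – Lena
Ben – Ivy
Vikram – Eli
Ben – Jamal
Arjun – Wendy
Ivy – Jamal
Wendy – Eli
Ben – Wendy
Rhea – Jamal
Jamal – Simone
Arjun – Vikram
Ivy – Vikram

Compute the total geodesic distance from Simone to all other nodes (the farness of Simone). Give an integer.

26

Distances from Simone: Arjun:4, Ben:2, Eli:4, Ivy:2, Jamal:1, Lena:5, Rhea:2, Vikram:3, Wendy:3.
Sum = 4 + 2 + 4 + 2 + 1 + 5 + 2 + 3 + 3 = 26.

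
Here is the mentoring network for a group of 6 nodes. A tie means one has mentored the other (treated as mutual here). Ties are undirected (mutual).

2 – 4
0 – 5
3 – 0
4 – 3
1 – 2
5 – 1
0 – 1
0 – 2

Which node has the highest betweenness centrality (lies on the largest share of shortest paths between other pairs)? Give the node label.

0

Unnormalized betweenness of each node: 0:11/3, 1:5/6, 2:13/6, 3:5/6, 4:1/2, 5:0.
0 has the largest value, 11/3, making it the main broker — the node through which the most shortest paths run.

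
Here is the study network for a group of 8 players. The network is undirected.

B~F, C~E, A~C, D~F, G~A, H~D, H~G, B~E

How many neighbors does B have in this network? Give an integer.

B is directly tied to E and F. That is 2 neighbors, so the degree of B is 2.

2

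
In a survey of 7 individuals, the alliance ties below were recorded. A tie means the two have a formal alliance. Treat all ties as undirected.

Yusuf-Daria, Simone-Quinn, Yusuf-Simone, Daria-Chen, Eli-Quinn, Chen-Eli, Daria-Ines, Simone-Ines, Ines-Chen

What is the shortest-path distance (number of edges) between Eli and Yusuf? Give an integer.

3

One shortest route is Eli – Quinn – Simone – Yusuf, which uses 3 edges, and at distance 2 from Eli we only reach {Daria, Ines, Simone}, which does not include Yusuf. So d(Eli,Yusuf) = 3.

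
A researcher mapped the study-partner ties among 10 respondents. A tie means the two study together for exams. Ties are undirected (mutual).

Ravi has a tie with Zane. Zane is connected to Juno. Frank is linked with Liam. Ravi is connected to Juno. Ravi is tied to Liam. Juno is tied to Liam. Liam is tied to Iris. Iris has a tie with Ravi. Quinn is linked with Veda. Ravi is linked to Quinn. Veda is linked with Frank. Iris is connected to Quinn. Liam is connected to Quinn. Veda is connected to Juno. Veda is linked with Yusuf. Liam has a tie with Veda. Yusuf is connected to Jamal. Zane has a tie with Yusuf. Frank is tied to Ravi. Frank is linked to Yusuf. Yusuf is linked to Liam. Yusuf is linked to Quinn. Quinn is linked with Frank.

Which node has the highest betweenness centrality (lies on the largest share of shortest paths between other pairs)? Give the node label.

Yusuf

Unnormalized betweenness of each node: Frank:3/4, Iris:0, Jamal:0, Juno:13/12, Liam:53/12, Quinn:31/12, Ravi:23/6, Veda:4/3, Yusuf:59/6, Zane:7/6.
Yusuf has the largest value, 59/6, making it the main broker — the node through which the most shortest paths run.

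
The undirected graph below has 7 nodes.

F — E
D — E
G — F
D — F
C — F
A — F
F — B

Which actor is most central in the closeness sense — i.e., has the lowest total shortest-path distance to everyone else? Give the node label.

F

Farness (sum of distances to all others) for each node — A:11, B:11, C:11, D:10, E:10, F:6, G:11.
The smallest farness is 6, for F, so F has the highest closeness.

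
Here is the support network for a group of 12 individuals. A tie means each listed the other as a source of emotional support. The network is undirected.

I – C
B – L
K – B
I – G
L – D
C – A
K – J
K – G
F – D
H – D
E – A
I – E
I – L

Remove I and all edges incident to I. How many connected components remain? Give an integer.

2

Without I, the remaining ties split the others into: {A, C, E}; {B, D, F, G, H, J, K, L}.
That's 2 separate components.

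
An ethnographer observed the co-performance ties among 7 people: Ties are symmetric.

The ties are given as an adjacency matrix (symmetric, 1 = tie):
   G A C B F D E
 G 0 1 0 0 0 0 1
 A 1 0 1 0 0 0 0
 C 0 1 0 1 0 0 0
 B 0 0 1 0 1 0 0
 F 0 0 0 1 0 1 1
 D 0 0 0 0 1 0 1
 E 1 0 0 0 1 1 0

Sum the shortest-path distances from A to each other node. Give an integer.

Distances from A: B:2, C:1, D:3, E:2, F:3, G:1.
Sum = 2 + 1 + 3 + 2 + 3 + 1 = 12.

12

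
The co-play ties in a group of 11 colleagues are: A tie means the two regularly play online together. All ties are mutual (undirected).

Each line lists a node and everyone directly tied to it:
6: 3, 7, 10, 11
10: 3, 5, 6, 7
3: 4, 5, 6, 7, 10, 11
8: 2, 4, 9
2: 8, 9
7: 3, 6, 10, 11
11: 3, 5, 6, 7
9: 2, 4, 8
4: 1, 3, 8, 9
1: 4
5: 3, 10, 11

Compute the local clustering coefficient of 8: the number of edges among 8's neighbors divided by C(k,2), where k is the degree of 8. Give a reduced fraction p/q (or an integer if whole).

2/3

8's neighbors: 2, 4, and 9 (k = 3).
Possible neighbor pairs: C(3,2) = 3. Edges among them: 2–9, 4–9 → e = 2.
Clustering(8) = 2/3.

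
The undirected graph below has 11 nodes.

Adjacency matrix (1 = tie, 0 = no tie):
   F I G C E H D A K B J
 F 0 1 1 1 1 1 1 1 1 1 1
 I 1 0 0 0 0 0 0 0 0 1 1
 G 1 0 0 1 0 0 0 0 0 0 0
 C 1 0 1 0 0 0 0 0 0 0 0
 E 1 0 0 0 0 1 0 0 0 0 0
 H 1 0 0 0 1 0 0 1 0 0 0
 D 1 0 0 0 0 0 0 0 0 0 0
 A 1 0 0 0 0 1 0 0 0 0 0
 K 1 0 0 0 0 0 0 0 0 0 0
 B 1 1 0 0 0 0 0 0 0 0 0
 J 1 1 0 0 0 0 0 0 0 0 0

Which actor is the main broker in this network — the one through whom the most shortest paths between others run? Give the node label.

Unnormalized betweenness of each node: A:0, B:0, C:0, D:0, E:0, F:39, G:0, H:1/2, I:1/2, J:0, K:0.
F has the largest value, 39, making it the main broker — the node through which the most shortest paths run.

F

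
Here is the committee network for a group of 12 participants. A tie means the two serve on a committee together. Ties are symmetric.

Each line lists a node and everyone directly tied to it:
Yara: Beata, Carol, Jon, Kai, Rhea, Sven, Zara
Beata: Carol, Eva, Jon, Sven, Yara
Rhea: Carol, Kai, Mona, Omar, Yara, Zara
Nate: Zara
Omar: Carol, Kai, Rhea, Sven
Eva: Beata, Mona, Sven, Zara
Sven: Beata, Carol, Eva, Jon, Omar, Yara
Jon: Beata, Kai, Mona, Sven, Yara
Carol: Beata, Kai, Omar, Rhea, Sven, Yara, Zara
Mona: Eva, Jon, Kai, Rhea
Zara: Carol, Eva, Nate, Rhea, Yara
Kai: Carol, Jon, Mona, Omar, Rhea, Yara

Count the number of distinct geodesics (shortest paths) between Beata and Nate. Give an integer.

3

The shortest distance is 3. The length-3 paths are: Beata–Eva–Zara–Nate; Beata–Carol–Zara–Nate; Beata–Yara–Zara–Nate.
That gives 3 distinct shortest paths.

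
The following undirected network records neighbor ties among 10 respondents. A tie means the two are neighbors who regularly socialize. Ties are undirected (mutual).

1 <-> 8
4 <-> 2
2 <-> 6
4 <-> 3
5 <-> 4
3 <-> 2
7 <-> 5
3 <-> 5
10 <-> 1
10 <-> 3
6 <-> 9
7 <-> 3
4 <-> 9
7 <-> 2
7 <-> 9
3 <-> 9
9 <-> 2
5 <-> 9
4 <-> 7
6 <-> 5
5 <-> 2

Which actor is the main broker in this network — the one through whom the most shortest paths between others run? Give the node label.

Unnormalized betweenness of each node: 1:8, 2:2, 3:18, 4:0, 5:2, 6:0, 7:0, 8:0, 9:2, 10:14.
3 has the largest value, 18, making it the main broker — the node through which the most shortest paths run.

3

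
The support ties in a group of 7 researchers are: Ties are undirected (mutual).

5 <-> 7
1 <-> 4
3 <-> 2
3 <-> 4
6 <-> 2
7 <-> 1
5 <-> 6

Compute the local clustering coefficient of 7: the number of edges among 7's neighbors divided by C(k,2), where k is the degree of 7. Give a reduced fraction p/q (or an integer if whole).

7's neighbors: 1 and 5 (k = 2).
Possible neighbor pairs: C(2,2) = 1. Edges among them: none → e = 0.
Clustering(7) = 0/1.

0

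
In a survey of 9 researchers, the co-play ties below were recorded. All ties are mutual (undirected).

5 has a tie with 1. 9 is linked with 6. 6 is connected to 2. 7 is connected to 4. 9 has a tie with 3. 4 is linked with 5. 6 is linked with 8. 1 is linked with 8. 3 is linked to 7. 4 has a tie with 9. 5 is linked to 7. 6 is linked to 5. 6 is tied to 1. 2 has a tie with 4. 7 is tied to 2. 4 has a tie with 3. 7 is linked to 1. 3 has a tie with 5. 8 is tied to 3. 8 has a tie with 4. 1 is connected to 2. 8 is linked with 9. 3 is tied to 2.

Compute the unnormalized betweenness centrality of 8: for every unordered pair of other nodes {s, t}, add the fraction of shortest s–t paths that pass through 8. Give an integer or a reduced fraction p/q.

Pairs whose geodesics pass through 8 — 9–1: 1/2; 4–1: 1/4; 4–6: 1/4; 1–3: 1/4; 6–3: 1/4.
All other pairs contribute 0.
Summing the contributions gives betweenness(8) = 3/2.

3/2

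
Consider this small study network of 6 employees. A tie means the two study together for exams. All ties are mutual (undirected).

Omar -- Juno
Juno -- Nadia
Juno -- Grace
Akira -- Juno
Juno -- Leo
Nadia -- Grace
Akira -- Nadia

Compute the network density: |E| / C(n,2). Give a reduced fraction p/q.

7/15

There are 7 edges and 6 nodes, so the maximum possible is C(6,2) = 15.
Density = 7/15.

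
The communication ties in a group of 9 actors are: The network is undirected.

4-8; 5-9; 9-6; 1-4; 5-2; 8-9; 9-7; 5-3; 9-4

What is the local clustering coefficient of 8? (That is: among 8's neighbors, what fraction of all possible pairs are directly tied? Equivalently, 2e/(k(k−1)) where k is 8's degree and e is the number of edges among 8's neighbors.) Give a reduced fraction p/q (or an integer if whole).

8's neighbors: 4 and 9 (k = 2).
Possible neighbor pairs: C(2,2) = 1. Edges among them: 4–9 → e = 1.
Clustering(8) = 1/1.

1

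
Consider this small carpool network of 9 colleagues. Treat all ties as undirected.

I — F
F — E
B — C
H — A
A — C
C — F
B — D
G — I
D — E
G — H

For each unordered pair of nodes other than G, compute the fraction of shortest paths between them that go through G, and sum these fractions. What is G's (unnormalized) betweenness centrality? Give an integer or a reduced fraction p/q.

5/2

Pairs whose geodesics pass through G — A–I: 1/2; H–I: 1; H–F: 1/2; H–E: 1/2.
All other pairs contribute 0.
Summing the contributions gives betweenness(G) = 5/2.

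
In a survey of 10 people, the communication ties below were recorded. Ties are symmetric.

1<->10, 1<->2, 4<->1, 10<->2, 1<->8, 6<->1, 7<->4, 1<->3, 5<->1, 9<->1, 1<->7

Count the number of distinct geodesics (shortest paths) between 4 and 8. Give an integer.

The shortest distance is 2, and the only length-2 path is 4–1–8. So there is exactly 1 shortest path.

1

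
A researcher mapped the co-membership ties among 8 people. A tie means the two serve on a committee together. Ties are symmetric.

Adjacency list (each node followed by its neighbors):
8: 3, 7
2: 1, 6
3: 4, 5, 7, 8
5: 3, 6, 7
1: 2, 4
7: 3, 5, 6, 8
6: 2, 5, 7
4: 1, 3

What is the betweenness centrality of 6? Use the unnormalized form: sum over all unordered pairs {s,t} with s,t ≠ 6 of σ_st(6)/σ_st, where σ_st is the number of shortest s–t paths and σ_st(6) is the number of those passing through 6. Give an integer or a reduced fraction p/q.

14/3

Pairs whose geodesics pass through 6 — 5–1: 1/2; 5–2: 1; 7–1: 1/2; 7–2: 1; 8–2: 1; 3–2: 2/3.
All other pairs contribute 0.
Summing the contributions gives betweenness(6) = 14/3.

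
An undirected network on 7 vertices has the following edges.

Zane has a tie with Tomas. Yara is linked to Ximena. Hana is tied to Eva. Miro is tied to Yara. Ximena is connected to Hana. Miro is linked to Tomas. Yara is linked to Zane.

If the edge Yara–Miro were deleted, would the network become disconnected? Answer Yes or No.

Even without that edge, Yara still reaches Miro via Yara – Zane – Tomas – Miro, so the network stays connected. Not a bridge.

No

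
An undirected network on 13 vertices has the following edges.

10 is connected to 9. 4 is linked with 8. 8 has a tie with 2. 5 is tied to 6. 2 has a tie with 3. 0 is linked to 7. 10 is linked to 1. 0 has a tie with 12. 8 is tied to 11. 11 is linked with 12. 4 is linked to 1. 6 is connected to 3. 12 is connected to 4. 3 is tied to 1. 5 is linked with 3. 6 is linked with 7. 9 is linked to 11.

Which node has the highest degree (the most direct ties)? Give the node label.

3

Degrees — 0:2, 1:3, 2:2, 3:4, 4:3, 5:2, 6:3, 7:2, 8:3, 9:2, 10:2, 11:3, 12:3.
The maximum is 4, attained only by 3.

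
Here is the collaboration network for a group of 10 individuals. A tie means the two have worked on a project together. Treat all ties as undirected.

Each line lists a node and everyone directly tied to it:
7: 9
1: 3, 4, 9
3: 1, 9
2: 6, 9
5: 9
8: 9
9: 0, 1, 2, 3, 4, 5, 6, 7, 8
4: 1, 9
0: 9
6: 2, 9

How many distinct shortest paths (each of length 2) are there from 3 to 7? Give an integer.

The shortest distance is 2, and the only length-2 path is 3–9–7. So there is exactly 1 shortest path.

1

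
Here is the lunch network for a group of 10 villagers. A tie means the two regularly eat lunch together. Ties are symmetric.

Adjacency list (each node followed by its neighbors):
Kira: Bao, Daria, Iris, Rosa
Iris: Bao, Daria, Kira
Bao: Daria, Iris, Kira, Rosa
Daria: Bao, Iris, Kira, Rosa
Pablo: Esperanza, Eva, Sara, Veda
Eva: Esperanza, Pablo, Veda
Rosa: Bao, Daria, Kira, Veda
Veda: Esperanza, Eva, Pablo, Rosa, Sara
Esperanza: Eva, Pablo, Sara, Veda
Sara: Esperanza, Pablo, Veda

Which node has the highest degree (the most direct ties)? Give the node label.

Veda

Degrees — Bao:4, Daria:4, Esperanza:4, Eva:3, Iris:3, Kira:4, Pablo:4, Rosa:4, Sara:3, Veda:5.
The maximum is 5, attained only by Veda.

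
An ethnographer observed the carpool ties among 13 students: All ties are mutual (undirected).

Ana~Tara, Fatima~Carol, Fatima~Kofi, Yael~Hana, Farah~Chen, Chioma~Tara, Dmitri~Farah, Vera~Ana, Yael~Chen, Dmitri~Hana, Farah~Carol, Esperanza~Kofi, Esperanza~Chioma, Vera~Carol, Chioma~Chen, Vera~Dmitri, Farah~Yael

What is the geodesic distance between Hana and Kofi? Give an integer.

5

One shortest route is Hana – Yael – Chen – Chioma – Esperanza – Kofi, which uses 5 edges, and at distance 4 from Hana we only reach {Esperanza, Fatima, Tara}, which does not include Kofi. So d(Hana,Kofi) = 5.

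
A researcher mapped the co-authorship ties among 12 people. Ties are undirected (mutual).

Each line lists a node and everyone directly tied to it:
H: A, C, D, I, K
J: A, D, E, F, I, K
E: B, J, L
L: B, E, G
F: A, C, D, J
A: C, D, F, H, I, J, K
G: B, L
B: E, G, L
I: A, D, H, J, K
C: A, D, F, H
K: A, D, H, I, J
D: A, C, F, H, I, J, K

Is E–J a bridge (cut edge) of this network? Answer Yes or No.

Without the E–J edge there is no alternate route between E and J, so the network disconnects. It is a bridge.

Yes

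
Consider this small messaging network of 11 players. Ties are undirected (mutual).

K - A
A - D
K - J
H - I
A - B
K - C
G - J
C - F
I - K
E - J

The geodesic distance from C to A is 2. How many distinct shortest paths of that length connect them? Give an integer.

The shortest distance is 2, and the only length-2 path is C–K–A. So there is exactly 1 shortest path.

1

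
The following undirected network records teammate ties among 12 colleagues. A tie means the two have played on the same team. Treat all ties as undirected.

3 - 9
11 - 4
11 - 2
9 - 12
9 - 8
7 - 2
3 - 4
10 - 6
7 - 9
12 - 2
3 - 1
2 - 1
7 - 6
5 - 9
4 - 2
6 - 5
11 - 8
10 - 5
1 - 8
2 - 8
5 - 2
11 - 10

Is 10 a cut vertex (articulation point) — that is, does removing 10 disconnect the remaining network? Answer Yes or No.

Even without 10, every remaining node can still reach every other (the residual graph is connected), so 10 is not a cut vertex.

No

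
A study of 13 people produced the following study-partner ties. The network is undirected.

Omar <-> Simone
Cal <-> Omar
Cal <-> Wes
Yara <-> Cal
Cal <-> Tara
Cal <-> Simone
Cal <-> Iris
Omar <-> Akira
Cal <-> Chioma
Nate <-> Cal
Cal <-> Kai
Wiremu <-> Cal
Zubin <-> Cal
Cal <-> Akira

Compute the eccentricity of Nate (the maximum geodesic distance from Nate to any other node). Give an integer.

Distances from Nate: Akira:2, Cal:1, Chioma:2, Iris:2, Kai:2, Omar:2, Simone:2, Tara:2, Wes:2, Wiremu:2, Yara:2, Zubin:2.
The largest is 2 (to Iris, Kai, Chioma, Zubin, Yara, Tara, Omar, Simone, Wiremu, Akira, and Wes), so the eccentricity of Nate is 2.

2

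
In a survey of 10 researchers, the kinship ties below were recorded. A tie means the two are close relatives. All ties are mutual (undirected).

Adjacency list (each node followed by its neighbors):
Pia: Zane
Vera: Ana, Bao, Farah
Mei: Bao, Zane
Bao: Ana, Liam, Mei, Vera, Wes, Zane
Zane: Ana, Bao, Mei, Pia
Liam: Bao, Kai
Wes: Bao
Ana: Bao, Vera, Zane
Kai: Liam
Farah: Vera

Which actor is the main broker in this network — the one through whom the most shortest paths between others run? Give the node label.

Bao

Unnormalized betweenness of each node: Ana:2, Bao:49/2, Farah:0, Kai:0, Liam:8, Mei:0, Pia:0, Vera:8, Wes:0, Zane:17/2.
Bao has the largest value, 49/2, making it the main broker — the node through which the most shortest paths run.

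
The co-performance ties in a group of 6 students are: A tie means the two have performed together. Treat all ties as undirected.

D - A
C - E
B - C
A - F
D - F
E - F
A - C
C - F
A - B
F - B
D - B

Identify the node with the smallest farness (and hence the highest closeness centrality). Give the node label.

Farness (sum of distances to all others) for each node — A:6, B:6, C:6, D:7, E:8, F:5.
The smallest farness is 5, for F, so F has the highest closeness.

F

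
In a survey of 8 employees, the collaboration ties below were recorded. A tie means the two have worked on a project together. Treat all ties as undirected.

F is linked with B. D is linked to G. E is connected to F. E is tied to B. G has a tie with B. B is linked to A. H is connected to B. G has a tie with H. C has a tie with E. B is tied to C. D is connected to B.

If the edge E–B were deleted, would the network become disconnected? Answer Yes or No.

No

Even without that edge, E still reaches B via E – F – B, so the network stays connected. Not a bridge.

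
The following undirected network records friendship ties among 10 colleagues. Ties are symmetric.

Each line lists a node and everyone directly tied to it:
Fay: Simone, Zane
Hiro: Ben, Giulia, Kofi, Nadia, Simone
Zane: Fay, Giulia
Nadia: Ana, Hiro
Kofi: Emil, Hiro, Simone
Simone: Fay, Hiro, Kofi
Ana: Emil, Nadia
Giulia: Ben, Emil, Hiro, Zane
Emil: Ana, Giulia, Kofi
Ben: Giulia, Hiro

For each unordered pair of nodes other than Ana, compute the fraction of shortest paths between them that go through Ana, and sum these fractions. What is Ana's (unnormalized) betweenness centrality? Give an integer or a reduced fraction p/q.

1

Pairs whose geodesics pass through Ana — Nadia–Emil: 1.
All other pairs contribute 0.
Summing the contributions gives betweenness(Ana) = 1.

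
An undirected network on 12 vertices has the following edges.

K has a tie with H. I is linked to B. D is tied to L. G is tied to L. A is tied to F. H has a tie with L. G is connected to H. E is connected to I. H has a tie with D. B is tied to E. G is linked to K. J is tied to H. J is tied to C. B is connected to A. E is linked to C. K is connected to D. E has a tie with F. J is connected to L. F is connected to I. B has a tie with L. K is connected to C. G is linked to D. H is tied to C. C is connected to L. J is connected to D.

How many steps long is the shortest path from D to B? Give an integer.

2

One shortest route is D – L – B, which uses 2 edges, and D and B are not directly tied, so nothing shorter exists. So d(D,B) = 2.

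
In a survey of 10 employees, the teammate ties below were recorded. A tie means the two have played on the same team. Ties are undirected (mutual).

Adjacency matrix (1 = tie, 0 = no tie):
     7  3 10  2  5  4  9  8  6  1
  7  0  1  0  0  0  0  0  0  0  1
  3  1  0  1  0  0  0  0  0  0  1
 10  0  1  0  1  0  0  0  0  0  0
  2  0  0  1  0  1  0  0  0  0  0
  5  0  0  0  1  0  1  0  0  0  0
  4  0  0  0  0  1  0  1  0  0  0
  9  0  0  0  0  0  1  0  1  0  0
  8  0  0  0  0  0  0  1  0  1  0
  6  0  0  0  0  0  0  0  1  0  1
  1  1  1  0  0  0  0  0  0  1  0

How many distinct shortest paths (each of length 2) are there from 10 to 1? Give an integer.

The shortest distance is 2, and the only length-2 path is 10–3–1. So there is exactly 1 shortest path.

1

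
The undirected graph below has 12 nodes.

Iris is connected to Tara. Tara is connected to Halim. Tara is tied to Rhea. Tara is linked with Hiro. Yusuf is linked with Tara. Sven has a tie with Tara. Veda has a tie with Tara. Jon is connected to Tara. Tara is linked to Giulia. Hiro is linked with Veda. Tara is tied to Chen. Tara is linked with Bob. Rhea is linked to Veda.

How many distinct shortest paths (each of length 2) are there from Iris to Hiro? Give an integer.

1

The shortest distance is 2, and the only length-2 path is Iris–Tara–Hiro. So there is exactly 1 shortest path.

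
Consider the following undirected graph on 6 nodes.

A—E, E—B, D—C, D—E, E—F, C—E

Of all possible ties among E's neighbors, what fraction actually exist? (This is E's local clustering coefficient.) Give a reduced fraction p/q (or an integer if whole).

1/10

E's neighbors: A, B, C, D, and F (k = 5).
Possible neighbor pairs: C(5,2) = 10. Edges among them: C–D → e = 1.
Clustering(E) = 1/10.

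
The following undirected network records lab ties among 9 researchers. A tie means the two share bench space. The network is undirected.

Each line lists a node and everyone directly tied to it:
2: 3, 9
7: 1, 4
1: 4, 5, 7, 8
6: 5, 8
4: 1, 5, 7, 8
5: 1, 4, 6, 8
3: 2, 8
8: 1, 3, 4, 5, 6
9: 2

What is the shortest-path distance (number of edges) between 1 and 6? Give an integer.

One shortest route is 1 – 5 – 6, which uses 2 edges, and 1 and 6 are not directly tied, so nothing shorter exists. So d(1,6) = 2.

2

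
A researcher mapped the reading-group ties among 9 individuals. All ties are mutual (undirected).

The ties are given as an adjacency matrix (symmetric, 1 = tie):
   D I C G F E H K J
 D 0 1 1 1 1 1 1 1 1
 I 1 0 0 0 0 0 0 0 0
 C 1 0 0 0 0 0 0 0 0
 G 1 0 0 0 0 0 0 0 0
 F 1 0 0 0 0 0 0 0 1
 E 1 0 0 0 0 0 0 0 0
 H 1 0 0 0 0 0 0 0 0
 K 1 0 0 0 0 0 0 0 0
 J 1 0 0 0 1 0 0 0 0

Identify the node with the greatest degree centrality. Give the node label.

Degrees — C:1, D:8, E:1, F:2, G:1, H:1, I:1, J:2, K:1.
The maximum is 8, attained only by D.

D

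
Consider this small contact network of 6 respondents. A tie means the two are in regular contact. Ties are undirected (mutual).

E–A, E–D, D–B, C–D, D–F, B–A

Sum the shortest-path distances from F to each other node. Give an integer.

10

Distances from F: A:3, B:2, C:2, D:1, E:2.
Sum = 3 + 2 + 2 + 1 + 2 = 10.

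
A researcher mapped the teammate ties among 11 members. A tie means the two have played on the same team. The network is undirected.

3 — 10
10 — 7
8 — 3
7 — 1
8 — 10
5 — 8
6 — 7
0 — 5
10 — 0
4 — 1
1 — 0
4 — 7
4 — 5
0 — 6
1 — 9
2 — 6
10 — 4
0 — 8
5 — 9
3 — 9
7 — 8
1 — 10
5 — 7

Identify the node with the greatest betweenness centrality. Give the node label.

Unnormalized betweenness of each node: 0:41/6, 1:53/15, 2:0, 3:1, 4:1/2, 5:58/15, 6:46/5, 7:55/6, 8:59/20, 9:5/4, 10:47/10.
6 has the largest value, 46/5, making it the main broker — the node through which the most shortest paths run.

6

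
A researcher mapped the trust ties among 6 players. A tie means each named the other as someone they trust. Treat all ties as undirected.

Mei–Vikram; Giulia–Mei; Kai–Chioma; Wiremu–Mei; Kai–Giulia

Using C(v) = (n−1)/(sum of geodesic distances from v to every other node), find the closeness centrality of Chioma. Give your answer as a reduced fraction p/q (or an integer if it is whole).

5/14

Distances from Chioma: Giulia:2, Kai:1, Mei:3, Vikram:4, Wiremu:4. Sum = 14.
n = 6, so closeness = 5/14.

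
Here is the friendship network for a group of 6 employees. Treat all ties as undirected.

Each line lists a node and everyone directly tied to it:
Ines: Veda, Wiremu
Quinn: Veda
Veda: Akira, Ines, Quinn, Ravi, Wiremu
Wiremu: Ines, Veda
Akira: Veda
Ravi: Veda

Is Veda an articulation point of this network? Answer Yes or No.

Yes

Removing Veda leaves {Ines and Wiremu} with no path to {Quinn}, so the network splits into 4 components. Veda is a cut vertex.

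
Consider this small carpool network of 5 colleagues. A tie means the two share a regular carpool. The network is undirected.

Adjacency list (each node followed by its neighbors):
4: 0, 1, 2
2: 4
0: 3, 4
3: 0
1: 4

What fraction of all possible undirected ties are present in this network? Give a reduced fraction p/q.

There are 4 edges and 5 nodes, so the maximum possible is C(5,2) = 10.
Density = 4/10 = 2/5.

2/5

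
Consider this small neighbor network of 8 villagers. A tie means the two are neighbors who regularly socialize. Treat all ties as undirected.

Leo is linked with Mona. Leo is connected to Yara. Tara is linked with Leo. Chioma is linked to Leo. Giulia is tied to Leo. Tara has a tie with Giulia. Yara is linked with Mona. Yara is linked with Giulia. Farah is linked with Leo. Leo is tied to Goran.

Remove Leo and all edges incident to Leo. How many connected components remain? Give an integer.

Without Leo, the remaining ties split the others into: {Farah}; {Giulia, Mona, Tara, Yara}; {Goran}; {Chioma}.
That's 4 separate components.

4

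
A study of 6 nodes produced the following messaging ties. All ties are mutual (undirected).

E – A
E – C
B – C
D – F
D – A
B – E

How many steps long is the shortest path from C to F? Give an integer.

4

One shortest route is C – E – A – D – F, which uses 4 edges, and at distance 3 from C we only reach {D}, which does not include F. So d(C,F) = 4.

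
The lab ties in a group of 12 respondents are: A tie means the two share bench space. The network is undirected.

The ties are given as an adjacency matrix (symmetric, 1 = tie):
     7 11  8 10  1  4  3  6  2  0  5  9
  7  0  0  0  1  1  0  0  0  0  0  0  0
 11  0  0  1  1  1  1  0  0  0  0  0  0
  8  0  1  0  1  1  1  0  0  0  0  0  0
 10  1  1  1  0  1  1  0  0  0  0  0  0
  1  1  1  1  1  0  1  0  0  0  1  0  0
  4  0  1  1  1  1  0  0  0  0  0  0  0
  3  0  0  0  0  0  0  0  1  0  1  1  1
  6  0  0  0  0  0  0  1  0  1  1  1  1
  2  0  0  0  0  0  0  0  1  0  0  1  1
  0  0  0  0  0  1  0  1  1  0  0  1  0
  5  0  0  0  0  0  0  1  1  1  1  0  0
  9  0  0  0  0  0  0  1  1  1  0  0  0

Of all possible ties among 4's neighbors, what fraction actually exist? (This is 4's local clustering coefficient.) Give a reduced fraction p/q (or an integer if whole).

1

4's neighbors: 1, 8, 10, and 11 (k = 4).
Possible neighbor pairs: C(4,2) = 6. Edges among them: 1–8, 1–10, 1–11, 8–10, 8–11, 10–11 → e = 6.
Clustering(4) = 6/6 = 1.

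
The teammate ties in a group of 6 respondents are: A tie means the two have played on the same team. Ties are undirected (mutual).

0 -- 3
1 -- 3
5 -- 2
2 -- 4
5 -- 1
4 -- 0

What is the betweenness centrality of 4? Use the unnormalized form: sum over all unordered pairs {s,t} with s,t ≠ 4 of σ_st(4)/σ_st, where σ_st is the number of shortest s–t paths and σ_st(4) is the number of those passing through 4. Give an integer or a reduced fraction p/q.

Pairs whose geodesics pass through 4 — 3–2: 1/2; 0–2: 1; 0–5: 1/2.
All other pairs contribute 0.
Summing the contributions gives betweenness(4) = 2.

2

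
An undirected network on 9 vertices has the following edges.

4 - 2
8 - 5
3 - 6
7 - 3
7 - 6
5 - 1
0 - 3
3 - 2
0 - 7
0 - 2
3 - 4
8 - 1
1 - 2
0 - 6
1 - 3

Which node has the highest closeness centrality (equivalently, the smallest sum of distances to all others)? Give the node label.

3

Farness (sum of distances to all others) for each node — 0:14, 1:12, 2:12, 3:10, 4:16, 5:18, 6:15, 7:15, 8:18.
The smallest farness is 10, for 3, so 3 has the highest closeness.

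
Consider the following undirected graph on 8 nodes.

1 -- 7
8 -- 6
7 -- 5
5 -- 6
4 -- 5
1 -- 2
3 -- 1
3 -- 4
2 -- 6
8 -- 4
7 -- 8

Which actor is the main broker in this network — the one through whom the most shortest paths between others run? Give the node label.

1

Unnormalized betweenness of each node: 1:11/3, 2:4/3, 3:4/3, 4:3, 5:13/6, 6:3, 7:7/3, 8:13/6.
1 has the largest value, 11/3, making it the main broker — the node through which the most shortest paths run.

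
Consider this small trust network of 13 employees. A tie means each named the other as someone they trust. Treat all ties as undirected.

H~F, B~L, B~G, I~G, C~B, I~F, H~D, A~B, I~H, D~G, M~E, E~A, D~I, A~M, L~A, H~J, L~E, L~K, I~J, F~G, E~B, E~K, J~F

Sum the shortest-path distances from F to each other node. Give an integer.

28

Distances from F: A:3, B:2, C:3, D:2, E:3, G:1, H:1, I:1, J:1, K:4, L:3, M:4.
Sum = 3 + 2 + 3 + 2 + 3 + 1 + 1 + 1 + 1 + 4 + 3 + 4 = 28.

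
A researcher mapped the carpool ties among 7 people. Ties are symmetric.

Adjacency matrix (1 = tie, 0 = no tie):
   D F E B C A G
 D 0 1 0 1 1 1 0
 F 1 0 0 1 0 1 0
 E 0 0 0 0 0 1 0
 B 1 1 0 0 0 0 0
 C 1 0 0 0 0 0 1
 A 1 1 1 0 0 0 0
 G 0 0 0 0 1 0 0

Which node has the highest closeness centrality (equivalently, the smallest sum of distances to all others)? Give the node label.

Farness (sum of distances to all others) for each node — A:10, B:12, C:11, D:8, E:15, F:10, G:16.
The smallest farness is 8, for D, so D has the highest closeness.

D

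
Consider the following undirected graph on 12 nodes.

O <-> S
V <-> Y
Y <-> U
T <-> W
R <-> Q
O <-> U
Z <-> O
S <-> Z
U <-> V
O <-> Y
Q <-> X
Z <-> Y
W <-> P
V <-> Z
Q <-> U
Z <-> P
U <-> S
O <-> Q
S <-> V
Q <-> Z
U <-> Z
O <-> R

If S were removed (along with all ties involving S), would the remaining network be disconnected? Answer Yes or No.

Even without S, every remaining node can still reach every other (the residual graph is connected), so S is not a cut vertex.

No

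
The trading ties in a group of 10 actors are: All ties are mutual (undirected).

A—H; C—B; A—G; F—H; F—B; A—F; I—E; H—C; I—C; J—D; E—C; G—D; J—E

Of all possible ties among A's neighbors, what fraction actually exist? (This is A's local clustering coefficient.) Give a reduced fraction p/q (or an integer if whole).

1/3

A's neighbors: F, G, and H (k = 3).
Possible neighbor pairs: C(3,2) = 3. Edges among them: F–H → e = 1.
Clustering(A) = 1/3.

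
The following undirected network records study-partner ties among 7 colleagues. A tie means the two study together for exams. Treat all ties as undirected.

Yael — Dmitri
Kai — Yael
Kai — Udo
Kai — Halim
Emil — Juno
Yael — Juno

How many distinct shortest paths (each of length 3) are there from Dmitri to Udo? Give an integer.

The shortest distance is 3, and the only length-3 path is Dmitri–Yael–Kai–Udo. So there is exactly 1 shortest path.

1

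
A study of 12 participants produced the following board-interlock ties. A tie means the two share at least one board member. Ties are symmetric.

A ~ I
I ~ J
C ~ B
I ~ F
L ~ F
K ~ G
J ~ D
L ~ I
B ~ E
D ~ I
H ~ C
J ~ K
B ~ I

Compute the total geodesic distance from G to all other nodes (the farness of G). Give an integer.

41

Distances from G: A:4, B:4, C:5, D:3, E:5, F:4, H:6, I:3, J:2, K:1, L:4.
Sum = 4 + 4 + 5 + 3 + 5 + 4 + 6 + 3 + 2 + 1 + 4 = 41.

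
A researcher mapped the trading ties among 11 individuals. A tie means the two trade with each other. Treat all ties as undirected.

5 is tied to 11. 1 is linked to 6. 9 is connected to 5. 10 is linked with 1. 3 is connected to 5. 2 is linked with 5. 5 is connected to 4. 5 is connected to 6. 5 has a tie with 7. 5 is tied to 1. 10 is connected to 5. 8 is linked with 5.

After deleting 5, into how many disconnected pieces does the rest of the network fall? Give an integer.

8

Without 5, the remaining ties split the others into: {1, 6, 10}; {2}; {4}; {7}; {9}; {11}; {8}; {3}.
That's 8 separate components.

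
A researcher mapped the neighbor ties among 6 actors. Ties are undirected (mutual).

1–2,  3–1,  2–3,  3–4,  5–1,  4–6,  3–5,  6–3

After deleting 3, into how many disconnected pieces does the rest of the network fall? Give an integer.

2

Without 3, the remaining ties split the others into: {1, 2, 5}; {4, 6}.
That's 2 separate components.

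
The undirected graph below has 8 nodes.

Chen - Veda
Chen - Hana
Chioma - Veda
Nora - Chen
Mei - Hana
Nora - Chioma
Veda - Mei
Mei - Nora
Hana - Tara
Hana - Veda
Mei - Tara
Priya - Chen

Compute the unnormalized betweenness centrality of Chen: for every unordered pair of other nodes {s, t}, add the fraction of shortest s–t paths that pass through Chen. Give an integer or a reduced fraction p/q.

41/6

Pairs whose geodesics pass through Chen — Tara–Priya: 1; Chioma–Priya: 2/2; Veda–Priya: 1; Veda–Nora: 1/3; Priya–Nora: 1; Priya–Mei: 3/3; Priya–Hana: 1; Nora–Hana: 1/2.
All other pairs contribute 0.
Summing the contributions gives betweenness(Chen) = 41/6.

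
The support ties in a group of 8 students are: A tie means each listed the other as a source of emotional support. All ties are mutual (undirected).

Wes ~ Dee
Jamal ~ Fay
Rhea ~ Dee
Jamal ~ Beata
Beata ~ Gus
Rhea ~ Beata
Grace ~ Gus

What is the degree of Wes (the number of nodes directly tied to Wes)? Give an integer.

1

Wes is directly tied to Dee. That is 1 neighbor, so the degree of Wes is 1.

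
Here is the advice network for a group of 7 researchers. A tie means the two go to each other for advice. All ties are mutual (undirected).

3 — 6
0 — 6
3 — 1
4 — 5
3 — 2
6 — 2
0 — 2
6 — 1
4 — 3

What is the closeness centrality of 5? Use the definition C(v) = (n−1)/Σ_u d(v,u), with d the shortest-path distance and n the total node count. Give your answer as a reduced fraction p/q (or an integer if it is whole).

3/8

Distances from 5: 0:4, 1:3, 2:3, 3:2, 4:1, 6:3. Sum = 16.
n = 7, so closeness = 6/16 = 3/8.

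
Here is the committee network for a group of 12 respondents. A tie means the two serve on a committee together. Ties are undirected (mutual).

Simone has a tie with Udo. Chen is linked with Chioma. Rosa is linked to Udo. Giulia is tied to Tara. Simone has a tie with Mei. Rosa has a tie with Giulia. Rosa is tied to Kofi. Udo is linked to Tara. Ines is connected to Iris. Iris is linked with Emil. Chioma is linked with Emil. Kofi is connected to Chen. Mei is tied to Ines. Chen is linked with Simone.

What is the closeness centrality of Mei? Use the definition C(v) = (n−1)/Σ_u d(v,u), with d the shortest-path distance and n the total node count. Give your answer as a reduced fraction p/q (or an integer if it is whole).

11/27

Distances from Mei: Chen:2, Chioma:3, Emil:3, Giulia:4, Ines:1, Iris:2, Kofi:3, Rosa:3, Simone:1, Tara:3, Udo:2. Sum = 27.
n = 12, so closeness = 11/27.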